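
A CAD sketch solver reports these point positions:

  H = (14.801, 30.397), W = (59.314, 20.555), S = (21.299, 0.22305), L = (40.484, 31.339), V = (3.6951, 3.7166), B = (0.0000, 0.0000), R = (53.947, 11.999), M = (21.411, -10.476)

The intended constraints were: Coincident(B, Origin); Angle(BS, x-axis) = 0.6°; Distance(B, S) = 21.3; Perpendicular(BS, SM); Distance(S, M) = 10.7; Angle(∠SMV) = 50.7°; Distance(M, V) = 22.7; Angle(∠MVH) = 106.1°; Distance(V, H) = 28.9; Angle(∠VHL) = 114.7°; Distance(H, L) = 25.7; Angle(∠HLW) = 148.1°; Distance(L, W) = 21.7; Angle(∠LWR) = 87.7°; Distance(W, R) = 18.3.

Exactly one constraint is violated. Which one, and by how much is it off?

Distance(W, R) = 18.3 — off by 8.20.

B = (0.00, 0.00) ✓; BS at 0.6000° ✓; |BS| = 21.30 ✓; ∠(BS, SM) = 90.00° ✓; |SM| = 10.70 ✓; ∠SMV = 50.70° ✓; |MV| = 22.70 ✓; ∠MVH = 106.1° ✓; |VH| = 28.90 ✓; ∠VHL = 114.7° ✓; |HL| = 25.70 ✓; ∠HLW = 148.1° ✓; |LW| = 21.70 ✓; ∠LWR = 87.70° ✓; |WR| = 10.10 ✗.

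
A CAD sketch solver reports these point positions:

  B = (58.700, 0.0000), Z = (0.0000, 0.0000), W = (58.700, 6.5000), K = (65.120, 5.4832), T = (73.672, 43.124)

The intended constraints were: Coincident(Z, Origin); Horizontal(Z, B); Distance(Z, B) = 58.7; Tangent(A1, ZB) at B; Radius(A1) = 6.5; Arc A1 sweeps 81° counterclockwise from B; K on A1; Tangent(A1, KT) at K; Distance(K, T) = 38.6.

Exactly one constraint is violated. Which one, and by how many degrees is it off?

Tangent(A1, KT) at K — off by 3.80°.

Z = (0.00, 0.00) ✓; Z.y = 0.00, B.y = 0.00 ✓; |ZB| = 58.70 ✓; ∠(WB, BZ) = 90.00° ✓; |WB| = 6.500 ✓; bearing(W→K) − bearing(W→B) = 81.00° ✓; |WK| = 6.500 ✓; ∠(WK, KT) = 93.80° ✗; |KT| = 38.60 ✓.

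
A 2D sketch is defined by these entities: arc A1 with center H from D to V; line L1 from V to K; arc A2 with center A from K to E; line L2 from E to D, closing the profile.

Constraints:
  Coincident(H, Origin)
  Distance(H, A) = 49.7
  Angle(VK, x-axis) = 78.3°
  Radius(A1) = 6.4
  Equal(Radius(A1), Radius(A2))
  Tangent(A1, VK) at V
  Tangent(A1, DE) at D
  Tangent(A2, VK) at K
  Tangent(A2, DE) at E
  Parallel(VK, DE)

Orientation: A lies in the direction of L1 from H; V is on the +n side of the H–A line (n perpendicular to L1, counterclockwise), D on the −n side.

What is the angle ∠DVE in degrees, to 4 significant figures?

75.56°

Tangency of A1 to both parallel lines with radius 6.4 puts V and D at H ± 6.4·n: V = (-6.267, 1.298), D = (6.267, -1.298). Equal radii place K and E the same way about A: K = A + 6.4·n = (3.812, 49.97), E = A − 6.4·n = (16.35, 47.37). Then cos ∠DVE = VD·VE / (|VD||VE|), giving 75.56°.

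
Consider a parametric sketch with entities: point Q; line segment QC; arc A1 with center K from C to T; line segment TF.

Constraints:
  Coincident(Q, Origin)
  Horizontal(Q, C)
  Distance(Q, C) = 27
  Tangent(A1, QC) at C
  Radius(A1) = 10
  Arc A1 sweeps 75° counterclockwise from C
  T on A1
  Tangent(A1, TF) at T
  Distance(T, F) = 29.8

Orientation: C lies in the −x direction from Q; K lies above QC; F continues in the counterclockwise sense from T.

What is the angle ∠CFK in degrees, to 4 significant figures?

7.912°

Q is at the origin; QC is horizontal with |QC| = 27.0 and C on the −x side, so C = (-27.00, 0.000). The tangent condition forces KC to be normal to QC, so K = C + (0, 10) = (-27.00, 10.00). On A1, C sits at bearing -90° from K; a 75° counterclockwise sweep puts T at bearing -15°, so T = K + 10.0·(cos -15°, sin -15°) = (-17.34, 7.412). Tangency of A1 to TF means the radius KT is perpendicular to TF, so TF runs along (−sin -15°, cos -15°); with |TF| = 29.8, F = (-9.628, 36.20). Then cos ∠CFK = FC·FK / (|FC||FK|), giving 7.912°.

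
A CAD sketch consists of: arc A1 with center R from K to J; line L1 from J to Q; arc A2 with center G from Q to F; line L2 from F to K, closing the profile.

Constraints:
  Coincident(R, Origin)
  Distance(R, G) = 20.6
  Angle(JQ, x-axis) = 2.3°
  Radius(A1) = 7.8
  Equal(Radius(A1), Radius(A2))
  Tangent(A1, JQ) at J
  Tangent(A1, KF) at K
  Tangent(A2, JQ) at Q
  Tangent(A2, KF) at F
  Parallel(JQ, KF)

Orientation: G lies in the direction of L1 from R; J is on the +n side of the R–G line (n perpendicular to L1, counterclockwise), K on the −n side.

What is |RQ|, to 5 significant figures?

22.027

The slot axis is L1's direction at 2.3°, so u = (cos 2.3°, sin 2.3°) = (0.99919, 0.040132) and n = (−sin 2.3°, cos 2.3°) = (-0.040132, 0.99919). R is at the origin and G lies 20.6 along u from R, so G = 20.6·u = (20.583, 0.82671). Tangency of A1 to both parallel lines with radius 7.8 puts J and K at R ± 7.8·n: J = (-0.31303, 7.7937), K = (0.31303, -7.7937). Equal radii place Q and F the same way about G: Q = G + 7.8·n = (20.270, 8.6204), F = G − 7.8·n = (20.896, -6.9670). Then |RQ| = |Q − R| = 22.027.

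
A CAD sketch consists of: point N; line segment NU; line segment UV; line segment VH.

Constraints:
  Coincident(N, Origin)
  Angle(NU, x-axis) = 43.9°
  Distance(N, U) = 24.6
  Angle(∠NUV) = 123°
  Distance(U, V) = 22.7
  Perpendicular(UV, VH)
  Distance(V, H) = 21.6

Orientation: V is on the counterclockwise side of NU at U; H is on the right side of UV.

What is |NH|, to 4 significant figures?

55.56

N is at the origin; NU runs at 43.9° with length 24.6, so U = 24.6·(cos 43.9°, sin 43.9°) = (17.73, 17.06). ∠NUV = 123.0°, so UV runs at 43.9° + (180° − 123.0°) = 100.9° from the x-axis; with |UV| = 22.7, V = U + 22.7·(cos 100.9°, sin 100.9°) = (13.43, 39.35). UV ⟂ VH; with |VH| = 21.6 on the right of UV, H = V + 21.6·(0.9820, 0.1891) = (34.64, 43.43). Then |NH| = |H − N| = 55.56.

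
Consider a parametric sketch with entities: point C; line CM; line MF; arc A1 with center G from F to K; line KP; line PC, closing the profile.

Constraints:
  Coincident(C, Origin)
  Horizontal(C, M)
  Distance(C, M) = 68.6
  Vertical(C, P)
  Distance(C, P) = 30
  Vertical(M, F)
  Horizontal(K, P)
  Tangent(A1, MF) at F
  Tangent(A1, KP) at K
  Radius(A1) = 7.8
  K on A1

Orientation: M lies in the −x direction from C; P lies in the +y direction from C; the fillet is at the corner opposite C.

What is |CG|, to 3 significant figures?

64.7

C is at the origin; CM is horizontal with |CM| = 68.6 and M on the −x side, so M = (-68.6, 0.00). C and P share the same x with |CP| = 30.0 and P on the +y side, so P = (0.00, 30.0). The virtual corner opposite C is at (-68.6, 30.0). Since A1 is tangent to MF there, GF ⟂ MF and since A1 is tangent to KP there, GK ⟂ KP, with radius 7.8, so the center G sits 7.8 in from both sides at G = (-60.8, 22.2). Then |CG| = |G − C| = 64.7.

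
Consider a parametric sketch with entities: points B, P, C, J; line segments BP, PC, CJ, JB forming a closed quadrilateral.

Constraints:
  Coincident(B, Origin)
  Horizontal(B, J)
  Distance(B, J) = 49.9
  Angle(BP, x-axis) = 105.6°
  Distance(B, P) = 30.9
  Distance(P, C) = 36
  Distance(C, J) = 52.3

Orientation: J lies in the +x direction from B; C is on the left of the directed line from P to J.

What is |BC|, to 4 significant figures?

51.46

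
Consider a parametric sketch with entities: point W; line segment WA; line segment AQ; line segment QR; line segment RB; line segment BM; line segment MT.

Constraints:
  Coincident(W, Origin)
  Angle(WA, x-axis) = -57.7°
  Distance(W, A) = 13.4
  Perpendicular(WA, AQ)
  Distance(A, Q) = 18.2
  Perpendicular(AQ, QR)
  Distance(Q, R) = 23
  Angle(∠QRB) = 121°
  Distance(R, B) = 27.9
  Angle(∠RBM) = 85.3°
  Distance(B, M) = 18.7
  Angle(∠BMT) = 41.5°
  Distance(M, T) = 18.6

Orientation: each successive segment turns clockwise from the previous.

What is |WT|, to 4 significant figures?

14.59

∠RBM = 85.3° gives BM at -31.40° from the x-axis; with |BM| = 18.7, M = (7.984, 13.57). ∠BMT = 41.5° gives MT at -169.9° from the x-axis; with |MT| = 18.6, T = (-10.33, 10.31). Then |WT| = |T − W| = 14.59.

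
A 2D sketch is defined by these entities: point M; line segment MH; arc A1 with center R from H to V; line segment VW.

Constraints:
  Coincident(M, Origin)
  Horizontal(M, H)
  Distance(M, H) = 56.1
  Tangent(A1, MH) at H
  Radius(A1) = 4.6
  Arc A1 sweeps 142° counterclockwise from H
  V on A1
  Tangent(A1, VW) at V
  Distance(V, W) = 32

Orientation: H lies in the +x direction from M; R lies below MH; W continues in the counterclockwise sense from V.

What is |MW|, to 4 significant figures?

83.30

M is at the origin; M and H share the same y with |MH| = 56.1 and H on the +x side, so H = (56.10, 0.000). The tangent condition forces RH to be normal to MH, so R = H + (0, -4.6) = (56.10, -4.600). On A1, H sits at bearing 90° from R; a 142° counterclockwise sweep puts V at bearing 232°, so V = R + 4.6·(cos 232°, sin 232°) = (53.27, -8.225). The tangent condition forces RV to be normal to VW, so VW runs along (−sin 232°, cos 232°); with |VW| = 32.0, W = (78.48, -27.93). Then |MW| = |W − M| = 83.30.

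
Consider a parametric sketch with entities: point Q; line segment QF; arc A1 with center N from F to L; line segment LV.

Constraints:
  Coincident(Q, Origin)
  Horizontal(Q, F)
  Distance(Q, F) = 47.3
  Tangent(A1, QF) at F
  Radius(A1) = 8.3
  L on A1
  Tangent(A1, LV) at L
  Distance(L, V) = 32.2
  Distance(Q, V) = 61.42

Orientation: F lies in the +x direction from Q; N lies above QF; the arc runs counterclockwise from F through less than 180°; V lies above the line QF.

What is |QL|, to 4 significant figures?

56.25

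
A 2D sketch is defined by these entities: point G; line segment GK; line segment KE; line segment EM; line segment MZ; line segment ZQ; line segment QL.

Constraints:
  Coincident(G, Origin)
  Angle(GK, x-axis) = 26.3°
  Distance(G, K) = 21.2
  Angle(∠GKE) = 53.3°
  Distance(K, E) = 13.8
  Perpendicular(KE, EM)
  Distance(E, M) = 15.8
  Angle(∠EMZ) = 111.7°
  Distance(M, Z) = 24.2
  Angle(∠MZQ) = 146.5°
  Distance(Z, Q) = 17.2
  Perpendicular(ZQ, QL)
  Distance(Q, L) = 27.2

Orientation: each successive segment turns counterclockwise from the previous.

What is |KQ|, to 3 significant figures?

33.2

G is at the origin; GK runs at 26.3° with length 21.2, so K = (19.0, 9.39). ∠GKE = 53.3° gives KE at 153° from the x-axis; with |KE| = 13.8, E = (6.71, 15.7). The perpendicularity gives EM at right angles to KE, so EM runs at -117°; with |EM| = 15.8, M = (-0.463, 1.58). ∠EMZ = 111.7° gives MZ at -48.7° from the x-axis; with |MZ| = 24.2, Z = (15.5, -16.6). ∠MZQ = 146.5° gives ZQ at -15.2° from the x-axis; with |ZQ| = 17.2, Q = (32.1, -21.1). Then |KQ| = |Q − K| = 33.2.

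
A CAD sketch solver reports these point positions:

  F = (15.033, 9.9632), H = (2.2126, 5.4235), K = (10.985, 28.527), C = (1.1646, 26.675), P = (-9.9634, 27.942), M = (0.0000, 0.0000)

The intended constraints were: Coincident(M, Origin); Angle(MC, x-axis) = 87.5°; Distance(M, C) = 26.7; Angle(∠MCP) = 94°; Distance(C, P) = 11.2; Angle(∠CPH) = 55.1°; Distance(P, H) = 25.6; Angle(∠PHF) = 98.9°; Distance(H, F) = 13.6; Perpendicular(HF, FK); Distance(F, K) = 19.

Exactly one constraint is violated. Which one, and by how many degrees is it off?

Perpendicular(HF, FK) — off by 7.20°.

M = (0.00, 0.00) ✓; MC at 87.50° ✓; |MC| = 26.70 ✓; ∠MCP = 94.00° ✓; |CP| = 11.20 ✓; ∠CPH = 55.10° ✓; |PH| = 25.60 ✓; ∠PHF = 98.90° ✓; |HF| = 13.60 ✓; ∠(HF, FK) = 82.80° ✗; |FK| = 19.00 ✓.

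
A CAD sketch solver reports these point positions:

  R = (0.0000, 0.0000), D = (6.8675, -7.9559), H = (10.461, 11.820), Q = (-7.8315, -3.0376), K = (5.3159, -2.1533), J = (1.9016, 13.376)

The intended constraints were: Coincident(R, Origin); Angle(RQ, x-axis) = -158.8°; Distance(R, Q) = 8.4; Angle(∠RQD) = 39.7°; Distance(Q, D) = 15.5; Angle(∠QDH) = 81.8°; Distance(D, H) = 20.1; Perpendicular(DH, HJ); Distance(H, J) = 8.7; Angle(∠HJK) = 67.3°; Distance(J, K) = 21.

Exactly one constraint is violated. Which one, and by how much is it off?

Distance(J, K) = 21 — off by 5.10.

R = (0.00, 0.00) ✓; RQ at -158.8° ✓; |RQ| = 8.400 ✓; ∠RQD = 39.70° ✓; |QD| = 15.50 ✓; ∠QDH = 81.80° ✓; |DH| = 20.10 ✓; ∠(DH, HJ) = 90.00° ✓; |HJ| = 8.700 ✓; ∠HJK = 67.30° ✓; |JK| = 15.90 ✗.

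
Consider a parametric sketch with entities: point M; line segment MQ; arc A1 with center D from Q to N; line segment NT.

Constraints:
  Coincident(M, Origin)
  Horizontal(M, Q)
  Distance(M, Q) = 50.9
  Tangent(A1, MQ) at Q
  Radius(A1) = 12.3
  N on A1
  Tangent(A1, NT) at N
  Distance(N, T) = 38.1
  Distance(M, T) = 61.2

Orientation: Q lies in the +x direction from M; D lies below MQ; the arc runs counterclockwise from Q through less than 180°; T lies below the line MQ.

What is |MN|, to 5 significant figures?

40.293

Checks: ∠(DQ, QM) = 90.00° ✓; |DN| = 12.30 ✓; ∠(DN, NT) = 90.00° ✓; |NT| = 38.10 ✓; |MT| = 61.20 ✓.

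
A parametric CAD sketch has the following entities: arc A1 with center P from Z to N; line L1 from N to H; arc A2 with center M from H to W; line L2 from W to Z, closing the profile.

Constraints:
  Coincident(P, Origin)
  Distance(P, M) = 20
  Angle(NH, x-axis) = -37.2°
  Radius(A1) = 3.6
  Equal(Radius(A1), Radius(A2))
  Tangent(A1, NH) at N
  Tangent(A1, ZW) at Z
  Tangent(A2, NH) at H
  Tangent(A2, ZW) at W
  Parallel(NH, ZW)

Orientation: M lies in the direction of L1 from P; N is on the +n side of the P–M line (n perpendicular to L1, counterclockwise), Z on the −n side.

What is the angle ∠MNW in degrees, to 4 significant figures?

9.595°

Tangency of A1 to both parallel lines with radius 3.6 puts N and Z at P ± 3.6·n: N = (2.177, 2.868), Z = (-2.177, -2.868). Equal radii place H and W the same way about M: H = M + 3.6·n = (18.11, -9.224), W = M − 3.6·n = (13.75, -14.96). Then cos ∠MNW = NM·NW / (|NM||NW|), giving 9.595°.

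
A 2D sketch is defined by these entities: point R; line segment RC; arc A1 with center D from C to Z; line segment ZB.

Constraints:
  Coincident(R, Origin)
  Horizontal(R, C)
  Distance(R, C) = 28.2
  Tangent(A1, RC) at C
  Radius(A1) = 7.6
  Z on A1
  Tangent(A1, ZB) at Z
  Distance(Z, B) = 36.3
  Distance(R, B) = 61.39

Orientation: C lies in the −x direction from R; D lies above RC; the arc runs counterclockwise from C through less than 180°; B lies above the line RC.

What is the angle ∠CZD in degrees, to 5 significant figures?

23.971°

R is at the origin; RC is horizontal with |RC| = 28.2 and C on the −x side, so C = (-28.200, 0.0000). The tangent condition forces DC to be normal to RC, so D = C + (0, 7.6) = (-28.200, 7.6000). Since DZ ⟂ ZB (tangency), |DB| = √(7.6² + 36.3²) = 37.087 regardless of where Z sits on A1. So B lies on both circle(R, 61.39) and circle(D, 37.087); the above-RC intersection is B = (-46.874, 39.642). Z is the foot of the tangent from B: Z = (-22.557, 12.691).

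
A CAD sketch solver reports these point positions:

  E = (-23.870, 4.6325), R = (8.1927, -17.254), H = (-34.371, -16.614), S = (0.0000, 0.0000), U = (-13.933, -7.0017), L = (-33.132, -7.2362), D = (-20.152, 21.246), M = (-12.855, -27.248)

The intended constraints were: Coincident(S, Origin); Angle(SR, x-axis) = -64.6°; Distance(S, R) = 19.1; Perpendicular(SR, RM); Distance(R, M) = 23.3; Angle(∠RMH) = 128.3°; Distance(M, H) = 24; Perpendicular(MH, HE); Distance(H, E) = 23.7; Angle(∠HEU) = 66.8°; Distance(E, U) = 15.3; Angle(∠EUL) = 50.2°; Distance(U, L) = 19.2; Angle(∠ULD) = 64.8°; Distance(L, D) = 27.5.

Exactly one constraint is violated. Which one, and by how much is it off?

Distance(L, D) = 27.5 — off by 3.80.

S = (0.00, 0.00) ✓; SR at -64.60° ✓; |SR| = 19.10 ✓; ∠(SR, RM) = 90.00° ✓; |RM| = 23.30 ✓; ∠RMH = 128.3° ✓; |MH| = 24.00 ✓; ∠(MH, HE) = 90.00° ✓; |HE| = 23.70 ✓; ∠HEU = 66.80° ✓; |EU| = 15.30 ✓; ∠EUL = 50.20° ✓; |UL| = 19.20 ✓; ∠ULD = 64.80° ✓; |LD| = 31.30 ✗.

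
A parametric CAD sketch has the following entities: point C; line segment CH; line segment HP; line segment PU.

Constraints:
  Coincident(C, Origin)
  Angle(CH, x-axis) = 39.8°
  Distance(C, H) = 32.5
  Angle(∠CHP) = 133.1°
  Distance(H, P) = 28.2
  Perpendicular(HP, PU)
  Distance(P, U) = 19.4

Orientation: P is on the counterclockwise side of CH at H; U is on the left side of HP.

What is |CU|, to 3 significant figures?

50.6

C is at the origin; CH runs at 39.8° with length 32.5, so H = 32.5·(cos 39.8°, sin 39.8°) = (25.0, 20.8). ∠CHP = 133.1°, so HP runs at 39.8° + (180° − 133.1°) = 86.7° from the x-axis; with |HP| = 28.2, P = H + 28.2·(cos 86.7°, sin 86.7°) = (26.6, 49.0). HP ⟂ PU; with |PU| = 19.4 on the left of HP, U = P + 19.4·(-0.998, 0.0576) = (7.22, 50.1). Then |CU| = |U − C| = 50.6.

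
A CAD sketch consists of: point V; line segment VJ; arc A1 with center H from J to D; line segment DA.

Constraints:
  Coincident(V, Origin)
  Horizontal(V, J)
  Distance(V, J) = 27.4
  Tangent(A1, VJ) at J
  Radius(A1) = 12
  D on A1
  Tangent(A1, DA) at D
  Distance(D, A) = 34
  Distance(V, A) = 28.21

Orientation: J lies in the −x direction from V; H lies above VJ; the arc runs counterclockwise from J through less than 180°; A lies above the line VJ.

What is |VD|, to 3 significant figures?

19.2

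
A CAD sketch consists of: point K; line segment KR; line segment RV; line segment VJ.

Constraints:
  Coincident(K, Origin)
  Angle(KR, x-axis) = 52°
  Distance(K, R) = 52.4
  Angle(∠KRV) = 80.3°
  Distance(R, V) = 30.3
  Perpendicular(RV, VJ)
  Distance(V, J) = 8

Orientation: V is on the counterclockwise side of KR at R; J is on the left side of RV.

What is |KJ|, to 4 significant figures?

48.65

∠KRV = 80.3°, so RV runs at 52.0° + (180° − 80.3°) = 151.7° from the x-axis; with |RV| = 30.3, V = R + 30.3·(cos 151.7°, sin 151.7°) = (5.582, 55.66). RV ⟂ VJ; with |VJ| = 8.0 on the left of RV, J = V + 8.0·(-0.4741, -0.8805) = (1.789, 48.61). Then |KJ| = |J − K| = 48.65.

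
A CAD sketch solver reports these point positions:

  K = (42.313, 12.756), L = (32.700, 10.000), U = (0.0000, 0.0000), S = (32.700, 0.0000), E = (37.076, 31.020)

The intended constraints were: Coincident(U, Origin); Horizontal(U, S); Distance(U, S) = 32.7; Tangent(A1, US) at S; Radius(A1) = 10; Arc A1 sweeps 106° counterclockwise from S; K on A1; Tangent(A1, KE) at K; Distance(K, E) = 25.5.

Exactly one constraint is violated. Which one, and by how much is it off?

Distance(K, E) = 25.5 — off by 6.50.

U = (0.00, 0.00) ✓; U.y = 0.00, S.y = 0.00 ✓; |US| = 32.70 ✓; ∠(LS, SU) = 90.00° ✓; |LS| = 10.00 ✓; bearing(L→K) − bearing(L→S) = 106.0° ✓; |LK| = 10.00 ✓; ∠(LK, KE) = 90.00° ✓; |KE| = 19.00 ✗.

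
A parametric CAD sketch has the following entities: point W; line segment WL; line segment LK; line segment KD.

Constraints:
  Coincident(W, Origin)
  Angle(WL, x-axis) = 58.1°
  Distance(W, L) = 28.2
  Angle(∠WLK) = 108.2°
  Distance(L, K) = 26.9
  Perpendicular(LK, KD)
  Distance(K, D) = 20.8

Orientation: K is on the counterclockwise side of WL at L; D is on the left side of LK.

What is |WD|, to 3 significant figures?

36.2

W is at the origin; WL runs at 58.1° with length 28.2, so L = 28.2·(cos 58.1°, sin 58.1°) = (14.9, 23.9). ∠WLK = 108.2°, so LK runs at 58.1° + (180° − 108.2°) = 130° from the x-axis; with |LK| = 26.9, K = L + 26.9·(cos 130°, sin 130°) = (-2.35, 44.6). The perpendicularity gives KD at right angles to LK; with |KD| = 20.8 on the left of LK, D = K + 20.8·(-0.767, -0.641) = (-18.3, 31.2). Then |WD| = |D − W| = 36.2.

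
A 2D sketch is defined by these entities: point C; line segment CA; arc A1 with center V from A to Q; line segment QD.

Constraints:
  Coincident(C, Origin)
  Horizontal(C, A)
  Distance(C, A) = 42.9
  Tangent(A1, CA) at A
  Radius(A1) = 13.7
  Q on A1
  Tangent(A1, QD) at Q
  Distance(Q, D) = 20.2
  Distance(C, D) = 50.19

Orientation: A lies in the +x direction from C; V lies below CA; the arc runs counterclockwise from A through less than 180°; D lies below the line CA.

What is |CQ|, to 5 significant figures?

34.099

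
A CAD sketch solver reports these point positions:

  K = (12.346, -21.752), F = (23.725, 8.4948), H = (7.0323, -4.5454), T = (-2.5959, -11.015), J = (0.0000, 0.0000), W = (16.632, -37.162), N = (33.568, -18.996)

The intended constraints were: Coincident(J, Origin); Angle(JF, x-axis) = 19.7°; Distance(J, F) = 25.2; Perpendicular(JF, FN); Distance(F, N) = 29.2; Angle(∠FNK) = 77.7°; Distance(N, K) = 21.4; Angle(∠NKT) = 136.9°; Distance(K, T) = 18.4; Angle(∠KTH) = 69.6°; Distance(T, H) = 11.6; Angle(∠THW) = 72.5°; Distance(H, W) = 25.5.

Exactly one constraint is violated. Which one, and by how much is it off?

Distance(H, W) = 25.5 — off by 8.50.

J = (0.00, 0.00) ✓; JF at 19.70° ✓; |JF| = 25.20 ✓; ∠(JF, FN) = 90.00° ✓; |FN| = 29.20 ✓; ∠FNK = 77.70° ✓; |NK| = 21.40 ✓; ∠NKT = 136.9° ✓; |KT| = 18.40 ✓; ∠KTH = 69.60° ✓; |TH| = 11.60 ✓; ∠THW = 72.50° ✓; |HW| = 34.00 ✗.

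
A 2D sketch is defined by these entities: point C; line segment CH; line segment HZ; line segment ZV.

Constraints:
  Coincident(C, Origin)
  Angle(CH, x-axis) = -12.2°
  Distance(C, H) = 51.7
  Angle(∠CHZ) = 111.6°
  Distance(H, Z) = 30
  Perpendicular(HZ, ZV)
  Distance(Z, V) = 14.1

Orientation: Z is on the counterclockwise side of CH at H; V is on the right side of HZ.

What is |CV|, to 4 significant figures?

79.18

∠CHZ = 111.6°, so HZ runs at -12.2° + (180° − 111.6°) = 56.20° from the x-axis; with |HZ| = 30.0, Z = H + 30.0·(cos 56.20°, sin 56.20°) = (67.22, 14.00). HZ is perpendicular to ZV; with |ZV| = 14.1 on the right of HZ, V = Z + 14.1·(0.8310, -0.5563) = (78.94, 6.160). Then |CV| = |V − C| = 79.18.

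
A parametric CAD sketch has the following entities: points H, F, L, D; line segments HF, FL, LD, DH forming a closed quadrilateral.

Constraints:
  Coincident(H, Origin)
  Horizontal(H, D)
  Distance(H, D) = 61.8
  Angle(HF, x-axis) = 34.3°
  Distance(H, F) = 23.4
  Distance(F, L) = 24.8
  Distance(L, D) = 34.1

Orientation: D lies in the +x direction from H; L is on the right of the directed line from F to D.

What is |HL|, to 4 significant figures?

30.63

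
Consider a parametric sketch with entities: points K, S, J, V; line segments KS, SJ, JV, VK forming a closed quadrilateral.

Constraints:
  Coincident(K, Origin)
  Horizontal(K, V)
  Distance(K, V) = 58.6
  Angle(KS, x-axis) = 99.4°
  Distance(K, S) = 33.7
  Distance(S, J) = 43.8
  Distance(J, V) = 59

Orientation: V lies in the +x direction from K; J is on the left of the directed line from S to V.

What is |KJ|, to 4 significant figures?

62.95

Checks: |SJ| = 43.80 ✓; |JV| = 59.00 ✓.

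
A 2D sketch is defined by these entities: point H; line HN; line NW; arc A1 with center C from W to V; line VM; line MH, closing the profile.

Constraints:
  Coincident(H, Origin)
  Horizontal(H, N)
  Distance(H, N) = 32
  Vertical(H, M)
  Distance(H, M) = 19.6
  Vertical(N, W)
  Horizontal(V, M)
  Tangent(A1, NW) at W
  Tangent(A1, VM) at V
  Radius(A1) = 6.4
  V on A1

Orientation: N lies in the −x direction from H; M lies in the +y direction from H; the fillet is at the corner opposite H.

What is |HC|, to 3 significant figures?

28.8

H is at the origin; H and N share the same y with |HN| = 32.0 and N on the −x side, so N = (-32.0, 0.00). HM is vertical with |HM| = 19.6 and M on the +y side, so M = (0.00, 19.6). The virtual corner opposite H is at (-32.0, 19.6). The tangent condition forces CW to be normal to NW and A1 meets VM tangentially, so CV is at right angles to VM, with radius 6.4, so the center C sits 6.4 in from both sides at C = (-25.6, 13.2). Then |HC| = |C − H| = 28.8.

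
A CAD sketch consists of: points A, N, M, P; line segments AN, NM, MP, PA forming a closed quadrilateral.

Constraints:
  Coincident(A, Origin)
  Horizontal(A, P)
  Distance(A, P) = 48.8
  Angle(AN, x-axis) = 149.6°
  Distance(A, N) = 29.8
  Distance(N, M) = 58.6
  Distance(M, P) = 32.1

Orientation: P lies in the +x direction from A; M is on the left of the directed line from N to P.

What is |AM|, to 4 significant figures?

41.68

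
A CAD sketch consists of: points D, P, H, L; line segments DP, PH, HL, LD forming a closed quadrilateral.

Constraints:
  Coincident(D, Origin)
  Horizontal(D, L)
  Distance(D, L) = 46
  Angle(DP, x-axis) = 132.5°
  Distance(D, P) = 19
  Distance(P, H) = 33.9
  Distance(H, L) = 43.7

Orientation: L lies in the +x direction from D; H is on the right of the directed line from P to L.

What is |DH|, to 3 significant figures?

15.7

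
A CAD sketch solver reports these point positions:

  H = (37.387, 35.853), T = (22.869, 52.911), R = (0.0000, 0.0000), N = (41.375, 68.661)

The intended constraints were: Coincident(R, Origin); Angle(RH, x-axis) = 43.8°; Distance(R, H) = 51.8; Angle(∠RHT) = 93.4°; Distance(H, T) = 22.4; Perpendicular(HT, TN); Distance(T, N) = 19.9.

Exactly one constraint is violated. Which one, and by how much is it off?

Distance(T, N) = 19.9 — off by 4.40.

R = (0.00, 0.00) ✓; RH at 43.80° ✓; |RH| = 51.80 ✓; ∠RHT = 93.40° ✓; |HT| = 22.40 ✓; ∠(HT, TN) = 90.00° ✓; |TN| = 24.30 ✗.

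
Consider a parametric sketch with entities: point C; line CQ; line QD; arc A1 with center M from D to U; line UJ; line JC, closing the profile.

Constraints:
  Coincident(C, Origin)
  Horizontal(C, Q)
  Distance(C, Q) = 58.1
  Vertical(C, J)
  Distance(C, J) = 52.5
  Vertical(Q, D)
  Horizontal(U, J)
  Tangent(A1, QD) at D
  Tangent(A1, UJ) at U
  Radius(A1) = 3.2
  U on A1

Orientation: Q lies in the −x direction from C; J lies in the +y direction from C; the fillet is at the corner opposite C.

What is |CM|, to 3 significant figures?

73.8

C and J share the same x with |CJ| = 52.5 and J on the +y side, so J = (0.00, 52.5). The virtual corner opposite C is at (-58.1, 52.5). The tangent condition forces MD to be normal to QD and tangency of A1 to UJ means the radius MU is perpendicular to UJ, with radius 3.2, so the center M sits 3.2 in from both sides at M = (-54.9, 49.3). Then |CM| = |M − C| = 73.8.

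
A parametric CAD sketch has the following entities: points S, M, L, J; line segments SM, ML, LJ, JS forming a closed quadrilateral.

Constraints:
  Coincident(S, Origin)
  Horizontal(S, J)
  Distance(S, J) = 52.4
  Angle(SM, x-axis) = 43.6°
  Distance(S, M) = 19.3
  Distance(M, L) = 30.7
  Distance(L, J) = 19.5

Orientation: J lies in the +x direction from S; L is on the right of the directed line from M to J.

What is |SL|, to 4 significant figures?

36.22

Checks: |ML| = 30.70 ✓; |LJ| = 19.50 ✓.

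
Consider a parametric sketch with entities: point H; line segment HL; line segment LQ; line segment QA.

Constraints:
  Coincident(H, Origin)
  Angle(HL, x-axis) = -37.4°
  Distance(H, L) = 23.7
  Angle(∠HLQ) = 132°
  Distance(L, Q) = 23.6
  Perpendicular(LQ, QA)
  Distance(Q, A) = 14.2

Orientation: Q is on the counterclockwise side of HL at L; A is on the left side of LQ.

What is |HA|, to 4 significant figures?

39.61

∠HLQ = 132.0°, so LQ runs at -37.4° + (180° − 132.0°) = 10.60° from the x-axis; with |LQ| = 23.6, Q = L + 23.6·(cos 10.60°, sin 10.60°) = (42.02, -10.05). The perpendicularity gives QA at right angles to LQ; with |QA| = 14.2 on the left of LQ, A = Q + 14.2·(-0.1840, 0.9829) = (39.41, 3.904). Then |HA| = |A − H| = 39.61.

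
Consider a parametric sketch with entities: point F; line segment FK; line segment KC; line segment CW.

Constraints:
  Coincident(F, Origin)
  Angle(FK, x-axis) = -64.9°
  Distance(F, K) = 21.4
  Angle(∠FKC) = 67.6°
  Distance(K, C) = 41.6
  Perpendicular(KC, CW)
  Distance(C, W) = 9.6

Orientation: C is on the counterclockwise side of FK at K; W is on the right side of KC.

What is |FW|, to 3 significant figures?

44.5

F is at the origin; FK runs at -64.9° with length 21.4, so K = 21.4·(cos -64.9°, sin -64.9°) = (9.08, -19.4). ∠FKC = 67.6°, so KC runs at -64.9° + (180° − 67.6°) = 47.5° from the x-axis; with |KC| = 41.6, C = K + 41.6·(cos 47.5°, sin 47.5°) = (37.2, 11.3). KC ⟂ CW; with |CW| = 9.6 on the right of KC, W = C + 9.6·(0.737, -0.676) = (44.3, 4.81). Then |FW| = |W − F| = 44.5.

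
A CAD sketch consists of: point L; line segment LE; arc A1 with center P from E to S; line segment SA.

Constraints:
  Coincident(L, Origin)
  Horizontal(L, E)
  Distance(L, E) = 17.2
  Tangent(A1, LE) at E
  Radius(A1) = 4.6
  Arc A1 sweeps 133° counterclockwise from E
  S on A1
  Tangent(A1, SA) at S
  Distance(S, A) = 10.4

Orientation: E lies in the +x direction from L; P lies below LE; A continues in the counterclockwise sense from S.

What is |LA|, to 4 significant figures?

25.95

L is at the origin; L and E share the same y with |LE| = 17.2 and E on the +x side, so E = (17.20, 0.000). Tangency of A1 to LE means the radius PE is perpendicular to LE, so P = E + (0, -4.6) = (17.20, -4.600). On A1, E sits at bearing 90° from P; a 133° counterclockwise sweep puts S at bearing 223°, so S = P + 4.6·(cos 223°, sin 223°) = (13.84, -7.737). A1 meets SA tangentially, so PS is at right angles to SA, so SA runs along (−sin 223°, cos 223°); with |SA| = 10.4, A = (20.93, -15.34). Then |LA| = |A − L| = 25.95.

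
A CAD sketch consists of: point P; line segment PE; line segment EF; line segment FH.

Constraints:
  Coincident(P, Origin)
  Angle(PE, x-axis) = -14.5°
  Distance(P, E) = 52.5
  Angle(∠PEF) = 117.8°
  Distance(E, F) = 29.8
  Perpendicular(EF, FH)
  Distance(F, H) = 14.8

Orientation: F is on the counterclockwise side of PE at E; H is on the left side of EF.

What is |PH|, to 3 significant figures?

62.8

P is at the origin; PE runs at -14.5° with length 52.5, so E = 52.5·(cos -14.5°, sin -14.5°) = (50.8, -13.1). ∠PEF = 117.8°, so EF runs at -14.5° + (180° − 117.8°) = 47.7° from the x-axis; with |EF| = 29.8, F = E + 29.8·(cos 47.7°, sin 47.7°) = (70.9, 8.90). The perpendicularity gives FH at right angles to EF; with |FH| = 14.8 on the left of EF, H = F + 14.8·(-0.740, 0.673) = (59.9, 18.9). Then |PH| = |H − P| = 62.8.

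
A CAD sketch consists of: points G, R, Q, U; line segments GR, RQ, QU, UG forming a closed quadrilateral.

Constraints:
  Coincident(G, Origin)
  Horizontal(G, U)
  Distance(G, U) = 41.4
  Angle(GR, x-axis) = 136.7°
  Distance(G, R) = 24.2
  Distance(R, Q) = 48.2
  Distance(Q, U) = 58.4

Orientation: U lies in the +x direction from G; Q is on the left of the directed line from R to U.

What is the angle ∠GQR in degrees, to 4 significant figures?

26.51°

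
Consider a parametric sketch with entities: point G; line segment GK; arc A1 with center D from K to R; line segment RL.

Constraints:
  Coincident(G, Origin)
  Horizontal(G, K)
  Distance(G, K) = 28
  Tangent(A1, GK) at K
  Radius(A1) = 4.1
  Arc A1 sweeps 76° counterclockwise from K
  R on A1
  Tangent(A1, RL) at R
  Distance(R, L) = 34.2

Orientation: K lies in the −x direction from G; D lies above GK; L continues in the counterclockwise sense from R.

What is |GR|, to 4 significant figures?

24.22

G is at the origin; G and K share the same y with |GK| = 28.0 and K on the −x side, so K = (-28.00, 0.000). The tangent condition forces DK to be normal to GK, so D = K + (0, 4.1) = (-28.00, 4.100). On A1, K sits at bearing -90° from D; a 76° counterclockwise sweep puts R at bearing -14°, so R = D + 4.1·(cos -14°, sin -14°) = (-24.02, 3.108). Then |GR| = |R − G| = 24.22.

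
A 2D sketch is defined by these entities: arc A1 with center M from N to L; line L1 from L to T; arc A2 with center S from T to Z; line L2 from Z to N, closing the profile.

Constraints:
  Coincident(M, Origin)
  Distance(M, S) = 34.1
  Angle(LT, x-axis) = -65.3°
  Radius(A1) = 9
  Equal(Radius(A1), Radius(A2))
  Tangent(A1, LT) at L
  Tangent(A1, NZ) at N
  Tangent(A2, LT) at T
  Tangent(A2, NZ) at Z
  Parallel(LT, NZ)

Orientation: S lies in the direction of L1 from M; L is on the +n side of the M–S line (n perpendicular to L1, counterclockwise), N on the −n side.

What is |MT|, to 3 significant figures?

35.3

Tangency of A1 to both parallel lines with radius 9.0 puts L and N at M ± 9.0·n: L = (8.18, 3.76), N = (-8.18, -3.76). Equal radii place T and Z the same way about S: T = S + 9.0·n = (22.4, -27.2), Z = S − 9.0·n = (6.07, -34.7). Then |MT| = |T − M| = 35.3.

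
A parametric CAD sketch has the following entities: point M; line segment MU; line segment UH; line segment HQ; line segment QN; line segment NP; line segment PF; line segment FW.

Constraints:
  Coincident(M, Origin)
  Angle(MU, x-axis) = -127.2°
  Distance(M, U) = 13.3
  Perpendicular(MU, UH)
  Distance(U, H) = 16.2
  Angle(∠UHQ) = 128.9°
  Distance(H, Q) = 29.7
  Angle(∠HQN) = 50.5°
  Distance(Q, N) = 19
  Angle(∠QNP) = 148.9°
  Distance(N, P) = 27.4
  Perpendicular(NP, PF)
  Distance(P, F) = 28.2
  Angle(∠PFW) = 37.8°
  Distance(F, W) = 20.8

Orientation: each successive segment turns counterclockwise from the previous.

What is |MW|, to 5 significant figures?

12.532

M is at the origin; MU runs at -127.2° with length 13.3, so U = (-8.0412, -10.594). The perpendicularity gives UH at right angles to MU, so UH runs at -37.200°; with |UH| = 16.2, H = (4.8626, -20.388). ∠UHQ = 128.9° gives HQ at 13.900° from the x-axis; with |HQ| = 29.7, Q = (33.693, -13.254). ∠HQN = 50.5° gives QN at 143.40° from the x-axis; with |QN| = 19.0, N = (18.439, -1.9253). ∠QNP = 148.9° gives NP at 174.50° from the x-axis; with |NP| = 27.4, P = (-8.8345, 0.70087). NP is perpendicular to PF, so PF runs at -95.500°; with |PF| = 28.2, F = (-11.537, -27.369). ∠PFW = 37.8° gives FW at 46.700° from the x-axis; with |FW| = 20.8, W = (2.7277, -12.232). Then |MW| = |W − M| = 12.532.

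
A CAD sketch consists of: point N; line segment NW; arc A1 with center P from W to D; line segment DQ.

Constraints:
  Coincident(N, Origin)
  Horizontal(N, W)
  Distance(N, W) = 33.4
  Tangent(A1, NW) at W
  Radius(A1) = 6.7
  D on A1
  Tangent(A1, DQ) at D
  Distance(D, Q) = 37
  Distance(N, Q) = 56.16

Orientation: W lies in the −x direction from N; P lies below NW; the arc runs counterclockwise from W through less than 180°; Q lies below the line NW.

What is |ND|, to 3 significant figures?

40.8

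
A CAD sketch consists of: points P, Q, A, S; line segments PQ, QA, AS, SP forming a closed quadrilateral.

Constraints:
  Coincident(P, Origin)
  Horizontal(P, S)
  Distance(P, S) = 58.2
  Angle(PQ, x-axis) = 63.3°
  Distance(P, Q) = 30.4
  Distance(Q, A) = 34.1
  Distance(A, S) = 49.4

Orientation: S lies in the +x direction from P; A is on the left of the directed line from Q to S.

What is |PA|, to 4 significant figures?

62.51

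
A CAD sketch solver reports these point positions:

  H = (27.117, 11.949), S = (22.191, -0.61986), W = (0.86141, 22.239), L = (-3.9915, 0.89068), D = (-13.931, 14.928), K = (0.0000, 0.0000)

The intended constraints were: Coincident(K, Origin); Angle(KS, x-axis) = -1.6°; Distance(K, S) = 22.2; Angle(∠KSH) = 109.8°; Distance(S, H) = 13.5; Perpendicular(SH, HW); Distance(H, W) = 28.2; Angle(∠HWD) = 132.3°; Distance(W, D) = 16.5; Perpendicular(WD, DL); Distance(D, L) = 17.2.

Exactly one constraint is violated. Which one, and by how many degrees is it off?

Perpendicular(WD, DL) — off by 9.00°.

K = (0.00, 0.00) ✓; KS at -1.600° ✓; |KS| = 22.20 ✓; ∠KSH = 109.8° ✓; |SH| = 13.50 ✓; ∠(SH, HW) = 90.00° ✓; |HW| = 28.20 ✓; ∠HWD = 132.3° ✓; |WD| = 16.50 ✓; ∠(WD, DL) = 99.00° ✗; |DL| = 17.20 ✓.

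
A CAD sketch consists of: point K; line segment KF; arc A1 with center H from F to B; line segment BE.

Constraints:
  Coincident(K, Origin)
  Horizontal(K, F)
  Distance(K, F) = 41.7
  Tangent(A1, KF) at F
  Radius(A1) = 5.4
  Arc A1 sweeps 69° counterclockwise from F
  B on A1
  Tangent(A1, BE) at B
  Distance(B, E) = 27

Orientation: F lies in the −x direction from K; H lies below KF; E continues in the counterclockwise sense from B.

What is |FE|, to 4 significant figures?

32.23

On A1, F sits at bearing 90° from H; a 69° counterclockwise sweep puts B at bearing 159°, so B = H + 5.4·(cos 159°, sin 159°) = (-46.74, -3.465). A1 meets BE tangentially, so HB is at right angles to BE, so BE runs along (−sin 159°, cos 159°); with |BE| = 27.0, E = (-56.42, -28.67). Then |FE| = |E − F| = 32.23.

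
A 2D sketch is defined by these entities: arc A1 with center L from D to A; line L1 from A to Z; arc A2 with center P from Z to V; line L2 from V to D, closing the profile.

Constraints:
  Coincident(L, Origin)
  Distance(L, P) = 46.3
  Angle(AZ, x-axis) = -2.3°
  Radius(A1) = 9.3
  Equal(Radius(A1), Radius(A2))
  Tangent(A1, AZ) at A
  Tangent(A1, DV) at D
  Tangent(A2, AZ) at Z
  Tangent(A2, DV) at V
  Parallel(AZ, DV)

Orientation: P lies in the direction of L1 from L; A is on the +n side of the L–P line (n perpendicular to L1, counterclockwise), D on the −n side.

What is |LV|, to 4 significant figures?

47.22

Tangency of A1 to both parallel lines with radius 9.3 puts A and D at L ± 9.3·n: A = (0.3732, 9.293), D = (-0.3732, -9.293). Equal radii place Z and V the same way about P: Z = P + 9.3·n = (46.64, 7.434), V = P − 9.3·n = (45.89, -11.15). Then |LV| = |V − L| = 47.22.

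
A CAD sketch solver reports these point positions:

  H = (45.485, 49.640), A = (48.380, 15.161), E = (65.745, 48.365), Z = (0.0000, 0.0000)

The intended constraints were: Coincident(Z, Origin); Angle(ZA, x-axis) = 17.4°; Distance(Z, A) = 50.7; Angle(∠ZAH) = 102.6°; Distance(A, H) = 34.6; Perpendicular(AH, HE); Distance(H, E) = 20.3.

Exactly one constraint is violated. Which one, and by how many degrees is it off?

Perpendicular(AH, HE) — off by 8.40°.

Z = (0.00, 0.00) ✓; ZA at 17.40° ✓; |ZA| = 50.70 ✓; ∠ZAH = 102.6° ✓; |AH| = 34.60 ✓; ∠(AH, HE) = 98.40° ✗; |HE| = 20.30 ✓.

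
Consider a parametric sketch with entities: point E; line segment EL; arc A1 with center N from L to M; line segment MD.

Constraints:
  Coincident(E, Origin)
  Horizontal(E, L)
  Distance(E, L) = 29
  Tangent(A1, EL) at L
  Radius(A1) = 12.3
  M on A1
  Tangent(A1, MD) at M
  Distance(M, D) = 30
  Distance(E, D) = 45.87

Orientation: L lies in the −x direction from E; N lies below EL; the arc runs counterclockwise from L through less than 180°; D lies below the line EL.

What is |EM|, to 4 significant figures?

43.23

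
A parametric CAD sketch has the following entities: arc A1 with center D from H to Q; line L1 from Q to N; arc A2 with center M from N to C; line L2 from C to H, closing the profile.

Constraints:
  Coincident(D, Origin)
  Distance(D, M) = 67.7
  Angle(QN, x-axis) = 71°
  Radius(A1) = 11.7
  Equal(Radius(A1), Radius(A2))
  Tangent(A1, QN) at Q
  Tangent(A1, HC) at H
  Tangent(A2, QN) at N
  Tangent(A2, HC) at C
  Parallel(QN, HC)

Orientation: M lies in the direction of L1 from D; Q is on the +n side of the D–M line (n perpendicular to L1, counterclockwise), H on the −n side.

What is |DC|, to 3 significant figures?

68.7

Tangency of A1 to both parallel lines with radius 11.7 puts Q and H at D ± 11.7·n: Q = (-11.1, 3.81), H = (11.1, -3.81). Equal radii place N and C the same way about M: N = M + 11.7·n = (11.0, 67.8), C = M − 11.7·n = (33.1, 60.2). Then |DC| = |C − D| = 68.7.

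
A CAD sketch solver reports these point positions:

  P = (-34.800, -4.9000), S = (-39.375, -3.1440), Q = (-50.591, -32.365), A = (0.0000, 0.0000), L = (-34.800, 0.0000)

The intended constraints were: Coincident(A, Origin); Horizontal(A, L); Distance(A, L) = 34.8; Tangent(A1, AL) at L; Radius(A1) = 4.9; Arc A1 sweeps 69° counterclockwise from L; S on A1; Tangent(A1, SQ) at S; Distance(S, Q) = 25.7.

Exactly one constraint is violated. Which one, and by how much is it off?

Distance(S, Q) = 25.7 — off by 5.60.

A = (0.00, 0.00) ✓; A.y = 0.00, L.y = 0.00 ✓; |AL| = 34.80 ✓; ∠(PL, LA) = 90.00° ✓; |PL| = 4.900 ✓; bearing(P→S) − bearing(P→L) = 69.00° ✓; |PS| = 4.900 ✓; ∠(PS, SQ) = 90.00° ✓; |SQ| = 31.30 ✗.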